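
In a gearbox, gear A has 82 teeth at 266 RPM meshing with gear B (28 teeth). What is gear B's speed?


Given: N1 = 82 teeth, w1 = 266 RPM, N2 = 28 teeth
Using N1*w1 = N2*w2
w2 = N1*w1 / N2
w2 = 82*266 / 28
w2 = 21812 / 28
w2 = 779 RPM

779 RPM


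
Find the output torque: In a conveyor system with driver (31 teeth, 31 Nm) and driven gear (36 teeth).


Given: N1 = 31, N2 = 36, T1 = 31 Nm
Using T2/T1 = N2/N1
T2 = T1 * N2 / N1
T2 = 31 * 36 / 31
T2 = 1116 / 31
T2 = 36 Nm

36 Nm


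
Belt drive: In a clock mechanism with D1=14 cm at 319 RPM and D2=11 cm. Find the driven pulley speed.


Given: D1 = 14 cm, w1 = 319 RPM, D2 = 11 cm
Using D1*w1 = D2*w2
w2 = D1*w1 / D2
w2 = 14*319 / 11
w2 = 4466 / 11
w2 = 406 RPM

406 RPM


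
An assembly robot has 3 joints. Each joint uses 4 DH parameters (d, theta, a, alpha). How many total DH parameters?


Given: 3 joints, 4 DH parameters per joint (d, theta, a, alpha)
Total DH parameters = number_of_joints * 4
Total = 3 * 4
Total = 12

12


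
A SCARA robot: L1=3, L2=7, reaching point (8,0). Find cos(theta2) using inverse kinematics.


Given: L1 = 3, L2 = 7, target (x, y) = (8, 0)
Using cos(theta2) = (x^2 + y^2 - L1^2 - L2^2) / (2*L1*L2)
x^2 + y^2 = 8^2 + 0 = 64
L1^2 + L2^2 = 9 + 49 = 58
Numerator = 64 - 58 = 6
Denominator = 2*3*7 = 42
cos(theta2) = 6/42 = 1/7

1/7


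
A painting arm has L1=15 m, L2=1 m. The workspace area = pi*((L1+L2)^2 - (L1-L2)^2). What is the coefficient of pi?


Given: L1 = 15, L2 = 1
(L1+L2)^2 = (16)^2 = 256
(L1-L2)^2 = (14)^2 = 196
Difference = 256 - 196 = 60
This equals 4*L1*L2 = 4*15*1 = 60
Workspace area = 60*pi

60


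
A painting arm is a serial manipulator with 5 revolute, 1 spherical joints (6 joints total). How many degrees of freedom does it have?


Given: serial robot with 5 revolute, 1 spherical joints
DOF contribution per joint type: revolute=1, prismatic=1, spherical=3, fixed=0
DOF = 5*1 + 1*3
DOF = 8

8


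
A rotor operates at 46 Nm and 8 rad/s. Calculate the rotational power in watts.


Given: tau = 46 Nm, omega = 8 rad/s
Using P = tau * omega
P = 46 * 8
P = 368 W

368 W


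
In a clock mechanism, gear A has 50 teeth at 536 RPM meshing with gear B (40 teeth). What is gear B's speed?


Given: N1 = 50 teeth, w1 = 536 RPM, N2 = 40 teeth
Using N1*w1 = N2*w2
w2 = N1*w1 / N2
w2 = 50*536 / 40
w2 = 26800 / 40
w2 = 670 RPM

670 RPM


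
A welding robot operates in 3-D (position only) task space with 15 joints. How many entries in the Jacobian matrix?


Given: task space dimension = 3, joints = 15
Jacobian is a 3 x 15 matrix
Total entries = rows * columns
Total = 3 * 15
Total = 45

45


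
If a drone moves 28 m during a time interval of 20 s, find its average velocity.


Given: distance d = 28 m, time t = 20 s
Using v = d / t
v = 28 / 20
v = 7/5 m/s

7/5 m/s


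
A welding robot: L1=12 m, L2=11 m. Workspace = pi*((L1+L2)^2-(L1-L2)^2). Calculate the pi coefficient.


Given: L1 = 12, L2 = 11
(L1+L2)^2 = (23)^2 = 529
(L1-L2)^2 = (1)^2 = 1
Difference = 529 - 1 = 528
This equals 4*L1*L2 = 4*12*11 = 528
Workspace area = 528*pi

528


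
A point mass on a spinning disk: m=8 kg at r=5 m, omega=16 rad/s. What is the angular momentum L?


Given: m = 8 kg, r = 5 m, omega = 16 rad/s
For a point mass: I = m*r^2
I = 8*5^2 = 8*25 = 200
L = I*omega = 200*16
L = 3200 kg*m^2/s

3200 kg*m^2/s


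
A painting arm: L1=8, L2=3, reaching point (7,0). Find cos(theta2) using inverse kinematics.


Given: L1 = 8, L2 = 3, target (x, y) = (7, 0)
Using cos(theta2) = (x^2 + y^2 - L1^2 - L2^2) / (2*L1*L2)
x^2 + y^2 = 7^2 + 0 = 49
L1^2 + L2^2 = 64 + 9 = 73
Numerator = 49 - 73 = -24
Denominator = 2*8*3 = 48
cos(theta2) = -24/48 = -1/2

-1/2


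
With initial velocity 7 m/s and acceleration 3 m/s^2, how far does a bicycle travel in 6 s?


Given: v0 = 7 m/s, a = 3 m/s^2, t = 6 s
Using s = v0*t + (1/2)*a*t^2
s = 7*6 + (1/2)*3*6^2
s = 42 + (1/2)*108
s = 42 + 54
s = 96

96 m


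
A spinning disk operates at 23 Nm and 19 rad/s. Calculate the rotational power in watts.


Given: tau = 23 Nm, omega = 19 rad/s
Using P = tau * omega
P = 23 * 19
P = 437 W

437 W


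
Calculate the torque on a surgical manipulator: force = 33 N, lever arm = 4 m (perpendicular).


Given: F = 33 N, r = 4 m, angle = 90 deg (perpendicular)
Using tau = F * r * sin(90)
sin(90) = 1
tau = 33 * 4 * 1
tau = 132 Nm

132 Nm


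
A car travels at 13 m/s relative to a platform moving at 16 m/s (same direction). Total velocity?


Given: object velocity = 13 m/s, platform velocity = 16 m/s (same direction)
Using classical velocity addition: v_total = v_object + v_platform
v_total = 13 + 16
v_total = 29 m/s

29 m/s


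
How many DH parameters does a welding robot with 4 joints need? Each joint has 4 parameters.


Given: 4 joints, 4 DH parameters per joint (d, theta, a, alpha)
Total DH parameters = number_of_joints * 4
Total = 4 * 4
Total = 16

16


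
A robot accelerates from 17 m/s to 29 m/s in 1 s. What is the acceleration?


Given: initial velocity v0 = 17 m/s, final velocity v = 29 m/s, time t = 1 s
Using a = (v - v0) / t
a = (29 - 17) / 1
a = 12 / 1
a = 12 m/s^2

12 m/s^2


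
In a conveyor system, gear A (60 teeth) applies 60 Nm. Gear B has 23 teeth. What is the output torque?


Given: N1 = 60, N2 = 23, T1 = 60 Nm
Using T2/T1 = N2/N1
T2 = T1 * N2 / N1
T2 = 60 * 23 / 60
T2 = 1380 / 60
T2 = 23 Nm

23 Nm


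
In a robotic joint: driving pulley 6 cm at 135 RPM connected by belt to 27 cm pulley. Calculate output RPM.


Given: D1 = 6 cm, w1 = 135 RPM, D2 = 27 cm
Using D1*w1 = D2*w2
w2 = D1*w1 / D2
w2 = 6*135 / 27
w2 = 810 / 27
w2 = 30 RPM

30 RPM


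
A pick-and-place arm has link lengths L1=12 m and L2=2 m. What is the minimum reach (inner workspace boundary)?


Given: L1 = 12 m, L2 = 2 m
For a 2-link planar arm, min reach = |L1 - L2| (second link folded back)
Min reach = |12 - 2|
Min reach = 10 m

10 m


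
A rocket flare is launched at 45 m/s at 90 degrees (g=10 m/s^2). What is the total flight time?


Given: v0 = 45 m/s, theta = 90 deg, g = 10 m/s^2
sin(90) = 1
Using T = 2*v0*sin(theta) / g
T = 2*45*1 / 10
T = 90 / 10
T = 9 s

9 s


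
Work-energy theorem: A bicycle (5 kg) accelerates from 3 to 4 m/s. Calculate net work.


Given: m = 5 kg, v0 = 3 m/s, v = 4 m/s
Using W = (1/2)*m*(v^2 - v0^2)
v^2 = 4^2 = 16
v0^2 = 3^2 = 9
v^2 - v0^2 = 16 - 9 = 7
W = (1/2)*5*7 = 35/2 J

35/2 J


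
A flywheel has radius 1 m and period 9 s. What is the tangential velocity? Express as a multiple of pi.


Given: radius r = 1 m, period T = 9 s
Using v = 2*pi*r / T
v = 2*pi*1 / 9
v = 2*pi / 9
v = 2/9*pi m/s

2/9*pi m/s


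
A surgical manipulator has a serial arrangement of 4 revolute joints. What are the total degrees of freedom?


Given: serial robot with 4 revolute joints
DOF contribution per joint type: revolute=1, prismatic=1, spherical=3, fixed=0
DOF = 4*1
DOF = 4

4


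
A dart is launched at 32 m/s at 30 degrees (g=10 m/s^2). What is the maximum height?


Given: v0 = 32 m/s, theta = 30 deg, g = 10 m/s^2
sin^2(30) = 1/4
Using H = v0^2 * sin^2(theta) / (2*g)
H = 32^2 * 1/4 / (2*10)
H = 1024 * 1/4 / 20
H = 256 / 20
H = 64/5 m

64/5 m


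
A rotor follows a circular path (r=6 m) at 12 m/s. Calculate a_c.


Given: v = 12 m/s, r = 6 m
Using a_c = v^2 / r
a_c = 12^2 / 6
a_c = 144 / 6
a_c = 24 m/s^2

24 m/s^2


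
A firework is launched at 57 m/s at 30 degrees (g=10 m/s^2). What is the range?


Given: v0 = 57 m/s, theta = 30 deg, g = 10 m/s^2
sin(2*30) = sin(60) = sqrt(3)/2
Using R = v0^2 * sin(2*theta) / g
R = 57^2 * (sqrt(3)/2) / 10
R = 3249 * sqrt(3) / 20
R = 3249/20*sqrt(3) m

3249/20*sqrt(3) m


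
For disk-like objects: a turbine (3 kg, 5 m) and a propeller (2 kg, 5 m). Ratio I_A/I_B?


Given: M1=3 kg, R1=5 m, M2=2 kg, R2=5 m
For a disk: I = (1/2)*M*R^2, so I_A/I_B = (M1*R1^2)/(M2*R2^2)
M1*R1^2 = 3*25 = 75
M2*R2^2 = 2*25 = 50
I_A/I_B = 75/50 = 3/2

3/2


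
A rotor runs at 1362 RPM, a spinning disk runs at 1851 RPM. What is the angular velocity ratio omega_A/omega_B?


Given: RPM_A = 1362, RPM_B = 1851
omega = 2*pi*RPM/60, so omega_A/omega_B = RPM_A / RPM_B
omega_A/omega_B = 1362 / 1851
omega_A/omega_B = 454/617

454/617


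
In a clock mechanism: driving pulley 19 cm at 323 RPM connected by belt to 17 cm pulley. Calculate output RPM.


Given: D1 = 19 cm, w1 = 323 RPM, D2 = 17 cm
Using D1*w1 = D2*w2
w2 = D1*w1 / D2
w2 = 19*323 / 17
w2 = 6137 / 17
w2 = 361 RPM

361 RPM


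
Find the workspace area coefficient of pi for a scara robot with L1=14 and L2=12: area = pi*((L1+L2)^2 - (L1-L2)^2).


Given: L1 = 14, L2 = 12
(L1+L2)^2 = (26)^2 = 676
(L1-L2)^2 = (2)^2 = 4
Difference = 676 - 4 = 672
This equals 4*L1*L2 = 4*14*12 = 672
Workspace area = 672*pi

672


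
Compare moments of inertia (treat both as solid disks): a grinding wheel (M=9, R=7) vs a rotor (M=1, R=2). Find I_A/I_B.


Given: M1=9 kg, R1=7 m, M2=1 kg, R2=2 m
For a disk: I = (1/2)*M*R^2, so I_A/I_B = (M1*R1^2)/(M2*R2^2)
M1*R1^2 = 9*49 = 441
M2*R2^2 = 1*4 = 4
I_A/I_B = 441/4 = 441/4

441/4


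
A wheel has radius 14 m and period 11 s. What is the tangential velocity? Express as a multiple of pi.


Given: radius r = 14 m, period T = 11 s
Using v = 2*pi*r / T
v = 2*pi*14 / 11
v = 28*pi / 11
v = 28/11*pi m/s

28/11*pi m/s


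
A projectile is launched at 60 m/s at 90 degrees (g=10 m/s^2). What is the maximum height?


Given: v0 = 60 m/s, theta = 90 deg, g = 10 m/s^2
sin^2(90) = 1
Using H = v0^2 * sin^2(theta) / (2*g)
H = 60^2 * 1 / (2*10)
H = 3600 * 1 / 20
H = 3600 / 20
H = 180 m

180 m


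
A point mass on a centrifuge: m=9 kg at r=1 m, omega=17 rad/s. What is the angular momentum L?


Given: m = 9 kg, r = 1 m, omega = 17 rad/s
For a point mass: I = m*r^2
I = 9*1^2 = 9*1 = 9
L = I*omega = 9*17
L = 153 kg*m^2/s

153 kg*m^2/s


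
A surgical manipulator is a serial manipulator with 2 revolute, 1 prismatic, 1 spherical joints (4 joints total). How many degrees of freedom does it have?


Given: serial robot with 2 revolute, 1 prismatic, 1 spherical joints
DOF contribution per joint type: revolute=1, prismatic=1, spherical=3, fixed=0
DOF = 2*1 + 1*1 + 1*3
DOF = 6

6


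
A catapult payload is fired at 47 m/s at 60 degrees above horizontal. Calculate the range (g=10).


Given: v0 = 47 m/s, theta = 60 deg, g = 10 m/s^2
sin(2*60) = sin(120) = sqrt(3)/2
Using R = v0^2 * sin(2*theta) / g
R = 47^2 * (sqrt(3)/2) / 10
R = 2209 * sqrt(3) / 20
R = 2209/20*sqrt(3) m

2209/20*sqrt(3) m


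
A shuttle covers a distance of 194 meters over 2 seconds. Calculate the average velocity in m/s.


Given: distance d = 194 m, time t = 2 s
Using v = d / t
v = 194 / 2
v = 97 m/s

97 m/s


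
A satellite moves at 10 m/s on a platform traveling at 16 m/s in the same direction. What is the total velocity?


Given: object velocity = 10 m/s, platform velocity = 16 m/s (same direction)
Using classical velocity addition: v_total = v_object + v_platform
v_total = 10 + 16
v_total = 26 m/s

26 m/s


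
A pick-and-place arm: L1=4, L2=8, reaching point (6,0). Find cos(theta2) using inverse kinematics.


Given: L1 = 4, L2 = 8, target (x, y) = (6, 0)
Using cos(theta2) = (x^2 + y^2 - L1^2 - L2^2) / (2*L1*L2)
x^2 + y^2 = 6^2 + 0 = 36
L1^2 + L2^2 = 16 + 64 = 80
Numerator = 36 - 80 = -44
Denominator = 2*4*8 = 64
cos(theta2) = -44/64 = -11/16

-11/16


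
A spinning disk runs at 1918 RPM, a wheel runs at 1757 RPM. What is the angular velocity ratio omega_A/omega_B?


Given: RPM_A = 1918, RPM_B = 1757
omega = 2*pi*RPM/60, so omega_A/omega_B = RPM_A / RPM_B
omega_A/omega_B = 1918 / 1757
omega_A/omega_B = 274/251

274/251


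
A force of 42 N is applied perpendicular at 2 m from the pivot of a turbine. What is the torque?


Given: F = 42 N, r = 2 m, angle = 90 deg (perpendicular)
Using tau = F * r * sin(90)
sin(90) = 1
tau = 42 * 2 * 1
tau = 84 Nm

84 Nm


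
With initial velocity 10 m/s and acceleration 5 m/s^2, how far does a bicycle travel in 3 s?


Given: v0 = 10 m/s, a = 5 m/s^2, t = 3 s
Using s = v0*t + (1/2)*a*t^2
s = 10*3 + (1/2)*5*3^2
s = 30 + (1/2)*45
s = 30 + 45/2
s = 105/2

105/2 m


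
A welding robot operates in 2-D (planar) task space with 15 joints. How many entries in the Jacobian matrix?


Given: task space dimension = 2, joints = 15
Jacobian is a 2 x 15 matrix
Total entries = rows * columns
Total = 2 * 15
Total = 30

30


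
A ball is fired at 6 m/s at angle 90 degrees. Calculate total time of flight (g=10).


Given: v0 = 6 m/s, theta = 90 deg, g = 10 m/s^2
sin(90) = 1
Using T = 2*v0*sin(theta) / g
T = 2*6*1 / 10
T = 12 / 10
T = 6/5 s

6/5 s


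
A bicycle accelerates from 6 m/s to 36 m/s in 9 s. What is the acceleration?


Given: initial velocity v0 = 6 m/s, final velocity v = 36 m/s, time t = 9 s
Using a = (v - v0) / t
a = (36 - 6) / 9
a = 30 / 9
a = 10/3 m/s^2

10/3 m/s^2


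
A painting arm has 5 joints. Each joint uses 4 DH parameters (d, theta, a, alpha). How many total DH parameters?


Given: 5 joints, 4 DH parameters per joint (d, theta, a, alpha)
Total DH parameters = number_of_joints * 4
Total = 5 * 4
Total = 20

20


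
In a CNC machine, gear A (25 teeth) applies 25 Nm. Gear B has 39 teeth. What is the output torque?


Given: N1 = 25, N2 = 39, T1 = 25 Nm
Using T2/T1 = N2/N1
T2 = T1 * N2 / N1
T2 = 25 * 39 / 25
T2 = 975 / 25
T2 = 39 Nm

39 Nm


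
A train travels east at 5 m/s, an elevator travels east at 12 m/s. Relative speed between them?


Given: v_A = 5 m/s east, v_B = 12 m/s east
Both move in the same direction; relative speed = |v_A - v_B|
|5 - 12| = |-7|
= 7 m/s

7 m/s


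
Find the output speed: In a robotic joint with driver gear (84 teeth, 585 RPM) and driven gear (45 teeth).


Given: N1 = 84 teeth, w1 = 585 RPM, N2 = 45 teeth
Using N1*w1 = N2*w2
w2 = N1*w1 / N2
w2 = 84*585 / 45
w2 = 49140 / 45
w2 = 1092 RPM

1092 RPM


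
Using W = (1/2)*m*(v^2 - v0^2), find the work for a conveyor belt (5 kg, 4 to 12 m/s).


Given: m = 5 kg, v0 = 4 m/s, v = 12 m/s
Using W = (1/2)*m*(v^2 - v0^2)
v^2 = 12^2 = 144
v0^2 = 4^2 = 16
v^2 - v0^2 = 144 - 16 = 128
W = (1/2)*5*128 = 320 J

320 J


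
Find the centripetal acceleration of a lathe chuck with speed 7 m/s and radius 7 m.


Given: v = 7 m/s, r = 7 m
Using a_c = v^2 / r
a_c = 7^2 / 7
a_c = 49 / 7
a_c = 7 m/s^2

7 m/s^2


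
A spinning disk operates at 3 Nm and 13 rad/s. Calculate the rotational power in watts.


Given: tau = 3 Nm, omega = 13 rad/s
Using P = tau * omega
P = 3 * 13
P = 39 W

39 W


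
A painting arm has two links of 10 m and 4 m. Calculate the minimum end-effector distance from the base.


Given: L1 = 10 m, L2 = 4 m
For a 2-link planar arm, min reach = |L1 - L2| (second link folded back)
Min reach = |10 - 4|
Min reach = 6 m

6 m


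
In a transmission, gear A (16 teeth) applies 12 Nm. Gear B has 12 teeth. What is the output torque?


Given: N1 = 16, N2 = 12, T1 = 12 Nm
Using T2/T1 = N2/N1
T2 = T1 * N2 / N1
T2 = 12 * 12 / 16
T2 = 144 / 16
T2 = 9 Nm

9 Nm


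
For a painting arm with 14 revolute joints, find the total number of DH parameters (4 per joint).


Given: 14 joints, 4 DH parameters per joint (d, theta, a, alpha)
Total DH parameters = number_of_joints * 4
Total = 14 * 4
Total = 56

56


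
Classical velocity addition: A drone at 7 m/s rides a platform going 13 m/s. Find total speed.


Given: object velocity = 7 m/s, platform velocity = 13 m/s (same direction)
Using classical velocity addition: v_total = v_object + v_platform
v_total = 7 + 13
v_total = 20 m/s

20 m/s


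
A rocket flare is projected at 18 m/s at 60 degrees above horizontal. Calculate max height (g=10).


Given: v0 = 18 m/s, theta = 60 deg, g = 10 m/s^2
sin^2(60) = 3/4
Using H = v0^2 * sin^2(theta) / (2*g)
H = 18^2 * 3/4 / (2*10)
H = 324 * 3/4 / 20
H = 243 / 20
H = 243/20 m

243/20 m


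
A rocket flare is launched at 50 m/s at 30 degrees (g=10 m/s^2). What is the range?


Given: v0 = 50 m/s, theta = 30 deg, g = 10 m/s^2
sin(2*30) = sin(60) = sqrt(3)/2
Using R = v0^2 * sin(2*theta) / g
R = 50^2 * (sqrt(3)/2) / 10
R = 2500 * sqrt(3) / 20
R = 125*sqrt(3) m

125*sqrt(3) m


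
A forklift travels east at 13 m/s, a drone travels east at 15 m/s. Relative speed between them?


Given: v_A = 13 m/s east, v_B = 15 m/s east
Both move in the same direction; relative speed = |v_A - v_B|
|13 - 15| = |-2|
= 2 m/s

2 m/s


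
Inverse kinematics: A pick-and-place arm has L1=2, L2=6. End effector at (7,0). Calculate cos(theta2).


Given: L1 = 2, L2 = 6, target (x, y) = (7, 0)
Using cos(theta2) = (x^2 + y^2 - L1^2 - L2^2) / (2*L1*L2)
x^2 + y^2 = 7^2 + 0 = 49
L1^2 + L2^2 = 4 + 36 = 40
Numerator = 49 - 40 = 9
Denominator = 2*2*6 = 24
cos(theta2) = 9/24 = 3/8

3/8


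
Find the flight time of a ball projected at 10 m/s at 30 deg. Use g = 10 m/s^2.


Given: v0 = 10 m/s, theta = 30 deg, g = 10 m/s^2
sin(30) = 1/2
Using T = 2*v0*sin(theta) / g
T = 2*10*1/2 / 10
T = 10 / 10
T = 1 s

1 s


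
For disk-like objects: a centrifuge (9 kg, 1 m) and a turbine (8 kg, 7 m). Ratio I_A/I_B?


Given: M1=9 kg, R1=1 m, M2=8 kg, R2=7 m
For a disk: I = (1/2)*M*R^2, so I_A/I_B = (M1*R1^2)/(M2*R2^2)
M1*R1^2 = 9*1 = 9
M2*R2^2 = 8*49 = 392
I_A/I_B = 9/392 = 9/392

9/392


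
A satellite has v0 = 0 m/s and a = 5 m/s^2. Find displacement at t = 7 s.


Given: v0 = 0 m/s, a = 5 m/s^2, t = 7 s
Using s = v0*t + (1/2)*a*t^2
s = 0*7 + (1/2)*5*7^2
s = 0 + (1/2)*245
s = 0 + 245/2
s = 245/2

245/2 m


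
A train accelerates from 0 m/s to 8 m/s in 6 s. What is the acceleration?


Given: initial velocity v0 = 0 m/s, final velocity v = 8 m/s, time t = 6 s
Using a = (v - v0) / t
a = (8 - 0) / 6
a = 8 / 6
a = 4/3 m/s^2

4/3 m/s^2


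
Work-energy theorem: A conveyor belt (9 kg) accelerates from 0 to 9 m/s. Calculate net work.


Given: m = 9 kg, v0 = 0 m/s, v = 9 m/s
Using W = (1/2)*m*(v^2 - v0^2)
v^2 = 9^2 = 81
v0^2 = 0^2 = 0
v^2 - v0^2 = 81 - 0 = 81
W = (1/2)*9*81 = 729/2 J

729/2 J


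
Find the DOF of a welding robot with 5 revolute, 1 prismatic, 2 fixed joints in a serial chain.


Given: serial robot with 5 revolute, 1 prismatic, 2 fixed joints
DOF contribution per joint type: revolute=1, prismatic=1, spherical=3, fixed=0
DOF = 5*1 + 1*1 + 2*0
DOF = 6

6


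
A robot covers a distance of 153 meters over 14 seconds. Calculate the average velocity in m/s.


Given: distance d = 153 m, time t = 14 s
Using v = d / t
v = 153 / 14
v = 153/14 m/s

153/14 m/s


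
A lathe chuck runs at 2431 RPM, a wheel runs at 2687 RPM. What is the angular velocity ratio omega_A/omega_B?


Given: RPM_A = 2431, RPM_B = 2687
omega = 2*pi*RPM/60, so omega_A/omega_B = RPM_A / RPM_B
omega_A/omega_B = 2431 / 2687
omega_A/omega_B = 2431/2687

2431/2687


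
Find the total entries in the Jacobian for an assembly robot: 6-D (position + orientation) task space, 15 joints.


Given: task space dimension = 6, joints = 15
Jacobian is a 6 x 15 matrix
Total entries = rows * columns
Total = 6 * 15
Total = 90

90


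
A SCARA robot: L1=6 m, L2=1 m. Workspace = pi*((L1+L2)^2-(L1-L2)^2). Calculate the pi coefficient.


Given: L1 = 6, L2 = 1
(L1+L2)^2 = (7)^2 = 49
(L1-L2)^2 = (5)^2 = 25
Difference = 49 - 25 = 24
This equals 4*L1*L2 = 4*6*1 = 24
Workspace area = 24*pi

24


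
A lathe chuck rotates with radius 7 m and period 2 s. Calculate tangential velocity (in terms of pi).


Given: radius r = 7 m, period T = 2 s
Using v = 2*pi*r / T
v = 2*pi*7 / 2
v = 14*pi / 2
v = 7*pi m/s

7*pi m/s


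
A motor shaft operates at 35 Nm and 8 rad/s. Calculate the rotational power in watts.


Given: tau = 35 Nm, omega = 8 rad/s
Using P = tau * omega
P = 35 * 8
P = 280 W

280 W


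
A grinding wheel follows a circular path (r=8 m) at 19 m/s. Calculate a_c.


Given: v = 19 m/s, r = 8 m
Using a_c = v^2 / r
a_c = 19^2 / 8
a_c = 361 / 8
a_c = 361/8 m/s^2

361/8 m/s^2


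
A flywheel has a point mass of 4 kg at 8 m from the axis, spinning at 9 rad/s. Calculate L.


Given: m = 4 kg, r = 8 m, omega = 9 rad/s
For a point mass: I = m*r^2
I = 4*8^2 = 4*64 = 256
L = I*omega = 256*9
L = 2304 kg*m^2/s

2304 kg*m^2/s


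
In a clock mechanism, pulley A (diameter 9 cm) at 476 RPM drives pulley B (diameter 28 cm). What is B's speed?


Given: D1 = 9 cm, w1 = 476 RPM, D2 = 28 cm
Using D1*w1 = D2*w2
w2 = D1*w1 / D2
w2 = 9*476 / 28
w2 = 4284 / 28
w2 = 153 RPM

153 RPM


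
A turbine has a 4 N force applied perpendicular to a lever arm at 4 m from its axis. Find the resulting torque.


Given: F = 4 N, r = 4 m, angle = 90 deg (perpendicular)
Using tau = F * r * sin(90)
sin(90) = 1
tau = 4 * 4 * 1
tau = 16 Nm

16 Nm


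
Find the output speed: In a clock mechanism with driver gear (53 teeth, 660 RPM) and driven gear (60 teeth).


Given: N1 = 53 teeth, w1 = 660 RPM, N2 = 60 teeth
Using N1*w1 = N2*w2
w2 = N1*w1 / N2
w2 = 53*660 / 60
w2 = 34980 / 60
w2 = 583 RPM

583 RPM


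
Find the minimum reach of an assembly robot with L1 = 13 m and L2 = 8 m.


Given: L1 = 13 m, L2 = 8 m
For a 2-link planar arm, min reach = |L1 - L2| (second link folded back)
Min reach = |13 - 8|
Min reach = 5 m

5 m


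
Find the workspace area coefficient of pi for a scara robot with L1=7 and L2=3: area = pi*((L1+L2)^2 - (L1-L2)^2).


Given: L1 = 7, L2 = 3
(L1+L2)^2 = (10)^2 = 100
(L1-L2)^2 = (4)^2 = 16
Difference = 100 - 16 = 84
This equals 4*L1*L2 = 4*7*3 = 84
Workspace area = 84*pi

84


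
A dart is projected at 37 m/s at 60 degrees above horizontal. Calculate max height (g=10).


Given: v0 = 37 m/s, theta = 60 deg, g = 10 m/s^2
sin^2(60) = 3/4
Using H = v0^2 * sin^2(theta) / (2*g)
H = 37^2 * 3/4 / (2*10)
H = 1369 * 3/4 / 20
H = 4107/4 / 20
H = 4107/80 m

4107/80 m


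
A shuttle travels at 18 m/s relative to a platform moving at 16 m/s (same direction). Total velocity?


Given: object velocity = 18 m/s, platform velocity = 16 m/s (same direction)
Using classical velocity addition: v_total = v_object + v_platform
v_total = 18 + 16
v_total = 34 m/s

34 m/s


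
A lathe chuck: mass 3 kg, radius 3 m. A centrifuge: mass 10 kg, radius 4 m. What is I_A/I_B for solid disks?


Given: M1=3 kg, R1=3 m, M2=10 kg, R2=4 m
For a disk: I = (1/2)*M*R^2, so I_A/I_B = (M1*R1^2)/(M2*R2^2)
M1*R1^2 = 3*9 = 27
M2*R2^2 = 10*16 = 160
I_A/I_B = 27/160 = 27/160

27/160


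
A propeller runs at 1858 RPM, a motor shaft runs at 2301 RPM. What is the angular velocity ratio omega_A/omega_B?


Given: RPM_A = 1858, RPM_B = 2301
omega = 2*pi*RPM/60, so omega_A/omega_B = RPM_A / RPM_B
omega_A/omega_B = 1858 / 2301
omega_A/omega_B = 1858/2301

1858/2301


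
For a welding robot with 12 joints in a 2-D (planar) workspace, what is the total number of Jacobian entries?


Given: task space dimension = 2, joints = 12
Jacobian is a 2 x 12 matrix
Total entries = rows * columns
Total = 2 * 12
Total = 24

24


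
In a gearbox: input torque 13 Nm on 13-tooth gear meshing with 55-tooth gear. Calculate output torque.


Given: N1 = 13, N2 = 55, T1 = 13 Nm
Using T2/T1 = N2/N1
T2 = T1 * N2 / N1
T2 = 13 * 55 / 13
T2 = 715 / 13
T2 = 55 Nm

55 Nm


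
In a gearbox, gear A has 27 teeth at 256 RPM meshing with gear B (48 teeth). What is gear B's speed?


Given: N1 = 27 teeth, w1 = 256 RPM, N2 = 48 teeth
Using N1*w1 = N2*w2
w2 = N1*w1 / N2
w2 = 27*256 / 48
w2 = 6912 / 48
w2 = 144 RPM

144 RPM


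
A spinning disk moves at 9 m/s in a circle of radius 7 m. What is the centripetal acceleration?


Given: v = 9 m/s, r = 7 m
Using a_c = v^2 / r
a_c = 9^2 / 7
a_c = 81 / 7
a_c = 81/7 m/s^2

81/7 m/s^2


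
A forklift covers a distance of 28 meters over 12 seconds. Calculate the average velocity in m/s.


Given: distance d = 28 m, time t = 12 s
Using v = d / t
v = 28 / 12
v = 7/3 m/s

7/3 m/s


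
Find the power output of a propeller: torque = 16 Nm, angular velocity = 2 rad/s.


Given: tau = 16 Nm, omega = 2 rad/s
Using P = tau * omega
P = 16 * 2
P = 32 W

32 W


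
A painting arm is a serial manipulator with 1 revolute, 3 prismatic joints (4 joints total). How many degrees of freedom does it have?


Given: serial robot with 1 revolute, 3 prismatic joints
DOF contribution per joint type: revolute=1, prismatic=1, spherical=3, fixed=0
DOF = 1*1 + 3*1
DOF = 4

4


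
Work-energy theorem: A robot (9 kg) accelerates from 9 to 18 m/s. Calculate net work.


Given: m = 9 kg, v0 = 9 m/s, v = 18 m/s
Using W = (1/2)*m*(v^2 - v0^2)
v^2 = 18^2 = 324
v0^2 = 9^2 = 81
v^2 - v0^2 = 324 - 81 = 243
W = (1/2)*9*243 = 2187/2 J

2187/2 J


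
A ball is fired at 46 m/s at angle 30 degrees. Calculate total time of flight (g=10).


Given: v0 = 46 m/s, theta = 30 deg, g = 10 m/s^2
sin(30) = 1/2
Using T = 2*v0*sin(theta) / g
T = 2*46*1/2 / 10
T = 46 / 10
T = 23/5 s

23/5 s


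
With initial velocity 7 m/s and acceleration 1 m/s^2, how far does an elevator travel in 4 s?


Given: v0 = 7 m/s, a = 1 m/s^2, t = 4 s
Using s = v0*t + (1/2)*a*t^2
s = 7*4 + (1/2)*1*4^2
s = 28 + (1/2)*16
s = 28 + 8
s = 36

36 m


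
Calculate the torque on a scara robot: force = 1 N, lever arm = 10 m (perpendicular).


Given: F = 1 N, r = 10 m, angle = 90 deg (perpendicular)
Using tau = F * r * sin(90)
sin(90) = 1
tau = 1 * 10 * 1
tau = 10 Nm

10 Nm


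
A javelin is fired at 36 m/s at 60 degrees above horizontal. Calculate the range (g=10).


Given: v0 = 36 m/s, theta = 60 deg, g = 10 m/s^2
sin(2*60) = sin(120) = sqrt(3)/2
Using R = v0^2 * sin(2*theta) / g
R = 36^2 * (sqrt(3)/2) / 10
R = 1296 * sqrt(3) / 20
R = 324/5*sqrt(3) m

324/5*sqrt(3) m


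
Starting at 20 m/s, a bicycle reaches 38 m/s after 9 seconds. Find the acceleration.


Given: initial velocity v0 = 20 m/s, final velocity v = 38 m/s, time t = 9 s
Using a = (v - v0) / t
a = (38 - 20) / 9
a = 18 / 9
a = 2 m/s^2

2 m/s^2


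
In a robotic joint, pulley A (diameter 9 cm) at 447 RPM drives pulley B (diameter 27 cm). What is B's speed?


Given: D1 = 9 cm, w1 = 447 RPM, D2 = 27 cm
Using D1*w1 = D2*w2
w2 = D1*w1 / D2
w2 = 9*447 / 27
w2 = 4023 / 27
w2 = 149 RPM

149 RPM


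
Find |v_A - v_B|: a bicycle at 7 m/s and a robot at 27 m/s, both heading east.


Given: v_A = 7 m/s east, v_B = 27 m/s east
Both move in the same direction; relative speed = |v_A - v_B|
|7 - 27| = |-20|
= 20 m/s

20 m/s


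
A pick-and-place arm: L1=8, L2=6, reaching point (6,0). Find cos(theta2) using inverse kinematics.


Given: L1 = 8, L2 = 6, target (x, y) = (6, 0)
Using cos(theta2) = (x^2 + y^2 - L1^2 - L2^2) / (2*L1*L2)
x^2 + y^2 = 6^2 + 0 = 36
L1^2 + L2^2 = 64 + 36 = 100
Numerator = 36 - 100 = -64
Denominator = 2*8*6 = 96
cos(theta2) = -64/96 = -2/3

-2/3


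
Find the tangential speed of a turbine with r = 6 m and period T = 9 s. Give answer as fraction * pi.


Given: radius r = 6 m, period T = 9 s
Using v = 2*pi*r / T
v = 2*pi*6 / 9
v = 12*pi / 9
v = 4/3*pi m/s

4/3*pi m/s


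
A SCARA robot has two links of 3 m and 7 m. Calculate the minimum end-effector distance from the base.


Given: L1 = 3 m, L2 = 7 m
For a 2-link planar arm, min reach = |L1 - L2| (second link folded back)
Min reach = |3 - 7|
Min reach = 4 m

4 m


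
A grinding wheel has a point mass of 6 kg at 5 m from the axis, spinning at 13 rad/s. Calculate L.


Given: m = 6 kg, r = 5 m, omega = 13 rad/s
For a point mass: I = m*r^2
I = 6*5^2 = 6*25 = 150
L = I*omega = 150*13
L = 1950 kg*m^2/s

1950 kg*m^2/s


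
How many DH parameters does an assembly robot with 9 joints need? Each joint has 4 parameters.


Given: 9 joints, 4 DH parameters per joint (d, theta, a, alpha)
Total DH parameters = number_of_joints * 4
Total = 9 * 4
Total = 36

36


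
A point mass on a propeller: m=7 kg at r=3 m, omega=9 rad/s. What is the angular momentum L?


Given: m = 7 kg, r = 3 m, omega = 9 rad/s
For a point mass: I = m*r^2
I = 7*3^2 = 7*9 = 63
L = I*omega = 63*9
L = 567 kg*m^2/s

567 kg*m^2/s


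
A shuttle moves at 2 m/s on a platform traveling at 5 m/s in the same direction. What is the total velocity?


Given: object velocity = 2 m/s, platform velocity = 5 m/s (same direction)
Using classical velocity addition: v_total = v_object + v_platform
v_total = 2 + 5
v_total = 7 m/s

7 m/s


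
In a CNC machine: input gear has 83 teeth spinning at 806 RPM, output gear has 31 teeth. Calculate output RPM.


Given: N1 = 83 teeth, w1 = 806 RPM, N2 = 31 teeth
Using N1*w1 = N2*w2
w2 = N1*w1 / N2
w2 = 83*806 / 31
w2 = 66898 / 31
w2 = 2158 RPM

2158 RPM


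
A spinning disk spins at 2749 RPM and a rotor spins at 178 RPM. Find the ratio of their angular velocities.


Given: RPM_A = 2749, RPM_B = 178
omega = 2*pi*RPM/60, so omega_A/omega_B = RPM_A / RPM_B
omega_A/omega_B = 2749 / 178
omega_A/omega_B = 2749/178

2749/178


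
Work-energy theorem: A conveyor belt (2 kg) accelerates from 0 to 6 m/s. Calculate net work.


Given: m = 2 kg, v0 = 0 m/s, v = 6 m/s
Using W = (1/2)*m*(v^2 - v0^2)
v^2 = 6^2 = 36
v0^2 = 0^2 = 0
v^2 - v0^2 = 36 - 0 = 36
W = (1/2)*2*36 = 36 J

36 J


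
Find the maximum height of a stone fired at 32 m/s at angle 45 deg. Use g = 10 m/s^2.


Given: v0 = 32 m/s, theta = 45 deg, g = 10 m/s^2
sin^2(45) = 1/2
Using H = v0^2 * sin^2(theta) / (2*g)
H = 32^2 * 1/2 / (2*10)
H = 1024 * 1/2 / 20
H = 512 / 20
H = 128/5 m

128/5 m


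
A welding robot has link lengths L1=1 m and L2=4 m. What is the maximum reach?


Given: L1 = 1 m, L2 = 4 m
For a 2-link planar arm, max reach = L1 + L2 (fully extended)
Max reach = 1 + 4
Max reach = 5 m

5 m


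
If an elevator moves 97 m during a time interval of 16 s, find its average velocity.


Given: distance d = 97 m, time t = 16 s
Using v = d / t
v = 97 / 16
v = 97/16 m/s

97/16 m/s


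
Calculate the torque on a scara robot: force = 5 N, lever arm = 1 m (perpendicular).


Given: F = 5 N, r = 1 m, angle = 90 deg (perpendicular)
Using tau = F * r * sin(90)
sin(90) = 1
tau = 5 * 1 * 1
tau = 5 Nm

5 Nm


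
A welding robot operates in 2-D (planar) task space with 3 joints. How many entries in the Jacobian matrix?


Given: task space dimension = 2, joints = 3
Jacobian is a 2 x 3 matrix
Total entries = rows * columns
Total = 2 * 3
Total = 6

6


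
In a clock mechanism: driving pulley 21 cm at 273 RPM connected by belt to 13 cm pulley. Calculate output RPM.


Given: D1 = 21 cm, w1 = 273 RPM, D2 = 13 cm
Using D1*w1 = D2*w2
w2 = D1*w1 / D2
w2 = 21*273 / 13
w2 = 5733 / 13
w2 = 441 RPM

441 RPM


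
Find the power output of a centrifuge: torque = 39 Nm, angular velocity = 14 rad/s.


Given: tau = 39 Nm, omega = 14 rad/s
Using P = tau * omega
P = 39 * 14
P = 546 W

546 W


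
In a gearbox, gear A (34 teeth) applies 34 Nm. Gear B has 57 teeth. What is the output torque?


Given: N1 = 34, N2 = 57, T1 = 34 Nm
Using T2/T1 = N2/N1
T2 = T1 * N2 / N1
T2 = 34 * 57 / 34
T2 = 1938 / 34
T2 = 57 Nm

57 Nm


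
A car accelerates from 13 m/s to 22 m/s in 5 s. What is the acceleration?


Given: initial velocity v0 = 13 m/s, final velocity v = 22 m/s, time t = 5 s
Using a = (v - v0) / t
a = (22 - 13) / 5
a = 9 / 5
a = 9/5 m/s^2

9/5 m/s^2


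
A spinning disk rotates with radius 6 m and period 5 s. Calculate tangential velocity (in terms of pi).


Given: radius r = 6 m, period T = 5 s
Using v = 2*pi*r / T
v = 2*pi*6 / 5
v = 12*pi / 5
v = 12/5*pi m/s

12/5*pi m/s


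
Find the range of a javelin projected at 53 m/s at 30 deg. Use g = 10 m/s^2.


Given: v0 = 53 m/s, theta = 30 deg, g = 10 m/s^2
sin(2*30) = sin(60) = sqrt(3)/2
Using R = v0^2 * sin(2*theta) / g
R = 53^2 * (sqrt(3)/2) / 10
R = 2809 * sqrt(3) / 20
R = 2809/20*sqrt(3) m

2809/20*sqrt(3) m


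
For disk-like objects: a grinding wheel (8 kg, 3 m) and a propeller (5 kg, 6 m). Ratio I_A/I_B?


Given: M1=8 kg, R1=3 m, M2=5 kg, R2=6 m
For a disk: I = (1/2)*M*R^2, so I_A/I_B = (M1*R1^2)/(M2*R2^2)
M1*R1^2 = 8*9 = 72
M2*R2^2 = 5*36 = 180
I_A/I_B = 72/180 = 2/5

2/5


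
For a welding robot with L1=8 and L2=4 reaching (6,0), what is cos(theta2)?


Given: L1 = 8, L2 = 4, target (x, y) = (6, 0)
Using cos(theta2) = (x^2 + y^2 - L1^2 - L2^2) / (2*L1*L2)
x^2 + y^2 = 6^2 + 0 = 36
L1^2 + L2^2 = 64 + 16 = 80
Numerator = 36 - 80 = -44
Denominator = 2*8*4 = 64
cos(theta2) = -44/64 = -11/16

-11/16


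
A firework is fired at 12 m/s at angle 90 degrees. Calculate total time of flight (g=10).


Given: v0 = 12 m/s, theta = 90 deg, g = 10 m/s^2
sin(90) = 1
Using T = 2*v0*sin(theta) / g
T = 2*12*1 / 10
T = 24 / 10
T = 12/5 s

12/5 s


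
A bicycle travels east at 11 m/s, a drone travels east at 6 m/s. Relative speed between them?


Given: v_A = 11 m/s east, v_B = 6 m/s east
Both move in the same direction; relative speed = |v_A - v_B|
|11 - 6| = |5|
= 5 m/s

5 m/s


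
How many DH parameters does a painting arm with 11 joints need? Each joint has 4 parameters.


Given: 11 joints, 4 DH parameters per joint (d, theta, a, alpha)
Total DH parameters = number_of_joints * 4
Total = 11 * 4
Total = 44

44


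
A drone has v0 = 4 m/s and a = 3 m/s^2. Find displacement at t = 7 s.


Given: v0 = 4 m/s, a = 3 m/s^2, t = 7 s
Using s = v0*t + (1/2)*a*t^2
s = 4*7 + (1/2)*3*7^2
s = 28 + (1/2)*147
s = 28 + 147/2
s = 203/2

203/2 m


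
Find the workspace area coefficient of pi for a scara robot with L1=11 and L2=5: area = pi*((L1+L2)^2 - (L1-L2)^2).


Given: L1 = 11, L2 = 5
(L1+L2)^2 = (16)^2 = 256
(L1-L2)^2 = (6)^2 = 36
Difference = 256 - 36 = 220
This equals 4*L1*L2 = 4*11*5 = 220
Workspace area = 220*pi

220


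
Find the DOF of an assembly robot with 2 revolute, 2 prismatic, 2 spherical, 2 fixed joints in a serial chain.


Given: serial robot with 2 revolute, 2 prismatic, 2 spherical, 2 fixed joints
DOF contribution per joint type: revolute=1, prismatic=1, spherical=3, fixed=0
DOF = 2*1 + 2*1 + 2*3 + 2*0
DOF = 10

10


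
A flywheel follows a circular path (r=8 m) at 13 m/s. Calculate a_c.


Given: v = 13 m/s, r = 8 m
Using a_c = v^2 / r
a_c = 13^2 / 8
a_c = 169 / 8
a_c = 169/8 m/s^2

169/8 m/s^2


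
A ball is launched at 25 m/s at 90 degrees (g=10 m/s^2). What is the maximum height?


Given: v0 = 25 m/s, theta = 90 deg, g = 10 m/s^2
sin^2(90) = 1
Using H = v0^2 * sin^2(theta) / (2*g)
H = 25^2 * 1 / (2*10)
H = 625 * 1 / 20
H = 625 / 20
H = 125/4 m

125/4 m


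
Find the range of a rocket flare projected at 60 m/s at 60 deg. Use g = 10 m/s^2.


Given: v0 = 60 m/s, theta = 60 deg, g = 10 m/s^2
sin(2*60) = sin(120) = sqrt(3)/2
Using R = v0^2 * sin(2*theta) / g
R = 60^2 * (sqrt(3)/2) / 10
R = 3600 * sqrt(3) / 20
R = 180*sqrt(3) m

180*sqrt(3) m


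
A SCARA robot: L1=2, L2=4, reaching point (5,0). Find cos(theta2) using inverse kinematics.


Given: L1 = 2, L2 = 4, target (x, y) = (5, 0)
Using cos(theta2) = (x^2 + y^2 - L1^2 - L2^2) / (2*L1*L2)
x^2 + y^2 = 5^2 + 0 = 25
L1^2 + L2^2 = 4 + 16 = 20
Numerator = 25 - 20 = 5
Denominator = 2*2*4 = 16
cos(theta2) = 5/16 = 5/16

5/16


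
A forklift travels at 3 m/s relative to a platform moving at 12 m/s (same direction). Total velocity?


Given: object velocity = 3 m/s, platform velocity = 12 m/s (same direction)
Using classical velocity addition: v_total = v_object + v_platform
v_total = 3 + 12
v_total = 15 m/s

15 m/s


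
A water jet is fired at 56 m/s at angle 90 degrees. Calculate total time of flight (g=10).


Given: v0 = 56 m/s, theta = 90 deg, g = 10 m/s^2
sin(90) = 1
Using T = 2*v0*sin(theta) / g
T = 2*56*1 / 10
T = 112 / 10
T = 56/5 s

56/5 s


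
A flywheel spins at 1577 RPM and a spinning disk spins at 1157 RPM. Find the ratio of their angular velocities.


Given: RPM_A = 1577, RPM_B = 1157
omega = 2*pi*RPM/60, so omega_A/omega_B = RPM_A / RPM_B
omega_A/omega_B = 1577 / 1157
omega_A/omega_B = 1577/1157

1577/1157


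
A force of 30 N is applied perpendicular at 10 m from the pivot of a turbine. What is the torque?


Given: F = 30 N, r = 10 m, angle = 90 deg (perpendicular)
Using tau = F * r * sin(90)
sin(90) = 1
tau = 30 * 10 * 1
tau = 300 Nm

300 Nm


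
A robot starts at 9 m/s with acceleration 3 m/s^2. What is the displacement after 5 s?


Given: v0 = 9 m/s, a = 3 m/s^2, t = 5 s
Using s = v0*t + (1/2)*a*t^2
s = 9*5 + (1/2)*3*5^2
s = 45 + (1/2)*75
s = 45 + 75/2
s = 165/2

165/2 m


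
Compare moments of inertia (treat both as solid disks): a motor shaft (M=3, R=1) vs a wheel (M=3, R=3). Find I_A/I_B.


Given: M1=3 kg, R1=1 m, M2=3 kg, R2=3 m
For a disk: I = (1/2)*M*R^2, so I_A/I_B = (M1*R1^2)/(M2*R2^2)
M1*R1^2 = 3*1 = 3
M2*R2^2 = 3*9 = 27
I_A/I_B = 3/27 = 1/9

1/9


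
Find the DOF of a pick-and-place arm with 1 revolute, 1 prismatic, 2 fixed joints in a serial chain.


Given: serial robot with 1 revolute, 1 prismatic, 2 fixed joints
DOF contribution per joint type: revolute=1, prismatic=1, spherical=3, fixed=0
DOF = 1*1 + 1*1 + 2*0
DOF = 2

2


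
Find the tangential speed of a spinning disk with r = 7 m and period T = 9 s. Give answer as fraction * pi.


Given: radius r = 7 m, period T = 9 s
Using v = 2*pi*r / T
v = 2*pi*7 / 9
v = 14*pi / 9
v = 14/9*pi m/s

14/9*pi m/s


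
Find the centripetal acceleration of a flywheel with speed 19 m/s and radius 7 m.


Given: v = 19 m/s, r = 7 m
Using a_c = v^2 / r
a_c = 19^2 / 7
a_c = 361 / 7
a_c = 361/7 m/s^2

361/7 m/s^2


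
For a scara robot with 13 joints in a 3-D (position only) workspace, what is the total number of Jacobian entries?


Given: task space dimension = 3, joints = 13
Jacobian is a 3 x 13 matrix
Total entries = rows * columns
Total = 3 * 13
Total = 39

39


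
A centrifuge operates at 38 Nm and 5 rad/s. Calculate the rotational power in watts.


Given: tau = 38 Nm, omega = 5 rad/s
Using P = tau * omega
P = 38 * 5
P = 190 W

190 W


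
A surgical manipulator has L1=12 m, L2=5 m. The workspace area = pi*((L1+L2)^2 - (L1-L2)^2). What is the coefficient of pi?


Given: L1 = 12, L2 = 5
(L1+L2)^2 = (17)^2 = 289
(L1-L2)^2 = (7)^2 = 49
Difference = 289 - 49 = 240
This equals 4*L1*L2 = 4*12*5 = 240
Workspace area = 240*pi

240


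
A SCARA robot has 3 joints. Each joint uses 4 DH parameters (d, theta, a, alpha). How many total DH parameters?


Given: 3 joints, 4 DH parameters per joint (d, theta, a, alpha)
Total DH parameters = number_of_joints * 4
Total = 3 * 4
Total = 12

12


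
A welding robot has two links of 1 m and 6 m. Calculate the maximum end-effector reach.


Given: L1 = 1 m, L2 = 6 m
For a 2-link planar arm, max reach = L1 + L2 (fully extended)
Max reach = 1 + 6
Max reach = 7 m

7 m


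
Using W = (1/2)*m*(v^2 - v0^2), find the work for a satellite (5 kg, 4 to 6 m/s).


Given: m = 5 kg, v0 = 4 m/s, v = 6 m/s
Using W = (1/2)*m*(v^2 - v0^2)
v^2 = 6^2 = 36
v0^2 = 4^2 = 16
v^2 - v0^2 = 36 - 16 = 20
W = (1/2)*5*20 = 50 J

50 J


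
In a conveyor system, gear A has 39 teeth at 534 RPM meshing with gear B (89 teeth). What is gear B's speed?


Given: N1 = 39 teeth, w1 = 534 RPM, N2 = 89 teeth
Using N1*w1 = N2*w2
w2 = N1*w1 / N2
w2 = 39*534 / 89
w2 = 20826 / 89
w2 = 234 RPM

234 RPM


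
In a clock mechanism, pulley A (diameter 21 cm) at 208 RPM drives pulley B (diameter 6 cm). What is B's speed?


Given: D1 = 21 cm, w1 = 208 RPM, D2 = 6 cm
Using D1*w1 = D2*w2
w2 = D1*w1 / D2
w2 = 21*208 / 6
w2 = 4368 / 6
w2 = 728 RPM

728 RPM


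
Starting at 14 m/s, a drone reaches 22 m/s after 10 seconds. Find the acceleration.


Given: initial velocity v0 = 14 m/s, final velocity v = 22 m/s, time t = 10 s
Using a = (v - v0) / t
a = (22 - 14) / 10
a = 8 / 10
a = 4/5 m/s^2

4/5 m/s^2


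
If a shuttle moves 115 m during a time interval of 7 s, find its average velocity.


Given: distance d = 115 m, time t = 7 s
Using v = d / t
v = 115 / 7
v = 115/7 m/s

115/7 m/s


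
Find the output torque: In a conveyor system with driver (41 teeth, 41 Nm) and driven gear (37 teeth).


Given: N1 = 41, N2 = 37, T1 = 41 Nm
Using T2/T1 = N2/N1
T2 = T1 * N2 / N1
T2 = 41 * 37 / 41
T2 = 1517 / 41
T2 = 37 Nm

37 Nm
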